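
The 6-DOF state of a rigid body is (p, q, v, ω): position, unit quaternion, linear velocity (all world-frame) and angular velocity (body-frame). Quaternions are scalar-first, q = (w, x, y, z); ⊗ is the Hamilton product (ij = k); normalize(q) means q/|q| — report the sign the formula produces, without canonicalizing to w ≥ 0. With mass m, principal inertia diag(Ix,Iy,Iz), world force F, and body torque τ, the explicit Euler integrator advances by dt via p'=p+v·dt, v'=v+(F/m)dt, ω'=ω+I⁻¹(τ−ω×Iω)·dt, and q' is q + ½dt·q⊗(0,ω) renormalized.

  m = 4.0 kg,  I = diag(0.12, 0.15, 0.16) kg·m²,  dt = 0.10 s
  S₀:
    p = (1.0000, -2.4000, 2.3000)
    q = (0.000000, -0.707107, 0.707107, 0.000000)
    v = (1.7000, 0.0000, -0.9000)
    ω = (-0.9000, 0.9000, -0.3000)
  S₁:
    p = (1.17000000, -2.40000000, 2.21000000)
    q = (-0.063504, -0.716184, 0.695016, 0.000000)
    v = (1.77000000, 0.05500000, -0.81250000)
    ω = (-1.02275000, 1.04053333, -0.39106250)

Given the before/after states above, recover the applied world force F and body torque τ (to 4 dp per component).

F = (2.8000, 2.2000, 3.5000)
τ = (-0.1500, 0.2000, -0.1700)

v₁ − v₀ = (0.07000000, 0.05500000, 0.08750000)
F = m·Δv/dt = (2.8000, 2.2000, 3.5000)
Δω = ω₁−ω₀ = (-0.12275000, 0.14053333, -0.09106250)
τ = I·(Δω/dt) + ω₀×(Iω₀) = (-0.1500, 0.2000, -0.1700)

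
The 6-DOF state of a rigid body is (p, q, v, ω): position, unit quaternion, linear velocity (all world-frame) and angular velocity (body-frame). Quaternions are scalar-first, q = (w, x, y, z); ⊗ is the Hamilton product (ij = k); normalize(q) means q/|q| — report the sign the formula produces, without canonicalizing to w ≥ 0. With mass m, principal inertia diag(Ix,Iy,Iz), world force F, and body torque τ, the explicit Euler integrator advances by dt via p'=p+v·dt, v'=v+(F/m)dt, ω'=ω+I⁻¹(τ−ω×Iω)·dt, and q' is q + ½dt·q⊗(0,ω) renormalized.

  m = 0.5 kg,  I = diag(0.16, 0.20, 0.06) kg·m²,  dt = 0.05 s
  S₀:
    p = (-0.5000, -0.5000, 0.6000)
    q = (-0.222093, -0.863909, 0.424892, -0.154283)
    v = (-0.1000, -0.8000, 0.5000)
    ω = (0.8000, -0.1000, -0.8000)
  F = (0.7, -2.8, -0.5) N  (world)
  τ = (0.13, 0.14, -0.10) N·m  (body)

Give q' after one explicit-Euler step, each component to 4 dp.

q' = (-0.2068, -0.8769, 0.4049, -0.1561)

q⊗(0,ω) = (0.6101900, -0.5330163, -0.7923443, -0.0758483)
q + ½dt·q⊗(0,ω), renormalized = (-0.2068, -0.8769, 0.4049, -0.1561)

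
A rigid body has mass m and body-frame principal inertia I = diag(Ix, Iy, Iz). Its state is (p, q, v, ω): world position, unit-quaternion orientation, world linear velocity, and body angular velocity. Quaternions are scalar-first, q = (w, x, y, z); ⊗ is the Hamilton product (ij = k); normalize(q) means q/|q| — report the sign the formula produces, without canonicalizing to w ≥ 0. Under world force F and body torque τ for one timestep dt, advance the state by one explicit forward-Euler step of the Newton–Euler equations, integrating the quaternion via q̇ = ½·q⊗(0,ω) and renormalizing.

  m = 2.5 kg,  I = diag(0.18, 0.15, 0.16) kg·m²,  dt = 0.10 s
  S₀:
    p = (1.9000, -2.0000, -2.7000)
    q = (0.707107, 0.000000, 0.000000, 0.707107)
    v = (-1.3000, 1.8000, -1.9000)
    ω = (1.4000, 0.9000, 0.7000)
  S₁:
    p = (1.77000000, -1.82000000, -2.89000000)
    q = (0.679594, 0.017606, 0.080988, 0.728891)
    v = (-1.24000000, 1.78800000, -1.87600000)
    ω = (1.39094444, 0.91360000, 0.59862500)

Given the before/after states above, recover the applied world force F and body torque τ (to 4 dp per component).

Δv = v₁−v₀ = (0.06000000, -0.01200000, 0.02400000)
applied force F = (1.5000, -0.3000, 0.6000)
ω₁ − ω₀ = (-0.00905556, 0.01360000, -0.10137500)
precession coupling = (0.0063, 0.0196, -0.0378)
τ = I·(Δω/dt) + ω₀×(Iω₀) = (-0.0100, 0.0400, -0.2000)

F = (1.5000, -0.3000, 0.6000)
τ = (-0.0100, 0.0400, -0.2000)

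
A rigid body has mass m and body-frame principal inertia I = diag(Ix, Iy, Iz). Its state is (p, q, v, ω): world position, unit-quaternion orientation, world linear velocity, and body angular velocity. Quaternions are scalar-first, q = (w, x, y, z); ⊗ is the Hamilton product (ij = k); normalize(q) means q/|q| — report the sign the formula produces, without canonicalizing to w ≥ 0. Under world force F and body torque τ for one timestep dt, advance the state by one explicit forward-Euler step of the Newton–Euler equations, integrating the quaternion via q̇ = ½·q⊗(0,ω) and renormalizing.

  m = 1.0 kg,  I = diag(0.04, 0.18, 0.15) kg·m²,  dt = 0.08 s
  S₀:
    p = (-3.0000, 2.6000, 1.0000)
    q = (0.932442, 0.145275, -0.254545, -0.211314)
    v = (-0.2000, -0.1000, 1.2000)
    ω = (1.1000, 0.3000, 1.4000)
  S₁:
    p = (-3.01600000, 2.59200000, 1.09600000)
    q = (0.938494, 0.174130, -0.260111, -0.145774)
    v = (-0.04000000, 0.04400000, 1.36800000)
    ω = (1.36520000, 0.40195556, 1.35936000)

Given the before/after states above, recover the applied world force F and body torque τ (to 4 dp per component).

F = (2.0000, 1.8000, 2.1000)
τ = (0.1200, 0.0600, -0.0300)

velocity change Δv = (0.16000000, 0.14400000, 0.16800000)
m·(v₁−v₀)/dt = (2.0000, 1.8000, 2.1000)
Δω = ω₁−ω₀ = (0.26520000, 0.10195556, -0.04064000)
ω₀×(Iω₀) = (-0.0126, -0.1694, 0.0462)
τ = I·(Δω/dt) + ω₀×(Iω₀) = (0.1200, 0.0600, -0.0300)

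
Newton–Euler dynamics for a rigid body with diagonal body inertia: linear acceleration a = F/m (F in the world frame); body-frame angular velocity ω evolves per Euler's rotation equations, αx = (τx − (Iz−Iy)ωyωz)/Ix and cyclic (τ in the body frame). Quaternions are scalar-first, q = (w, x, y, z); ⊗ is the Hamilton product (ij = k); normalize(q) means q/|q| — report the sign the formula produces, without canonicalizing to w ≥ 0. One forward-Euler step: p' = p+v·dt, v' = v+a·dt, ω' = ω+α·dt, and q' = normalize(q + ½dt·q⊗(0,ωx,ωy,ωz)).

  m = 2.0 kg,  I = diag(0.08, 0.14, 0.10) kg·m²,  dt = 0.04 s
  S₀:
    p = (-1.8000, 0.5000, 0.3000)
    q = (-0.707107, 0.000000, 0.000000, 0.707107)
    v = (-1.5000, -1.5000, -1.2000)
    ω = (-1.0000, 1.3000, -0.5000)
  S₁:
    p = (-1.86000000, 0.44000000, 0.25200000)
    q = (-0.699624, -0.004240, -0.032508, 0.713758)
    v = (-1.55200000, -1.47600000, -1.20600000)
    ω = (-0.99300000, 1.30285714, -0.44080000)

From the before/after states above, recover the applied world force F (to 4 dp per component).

F = (-2.6000, 1.2000, -0.3000)

Δv = v₁−v₀ = (-0.05200000, 0.02400000, -0.00600000)
F = m·Δv/dt = (-2.6000, 1.2000, -0.3000)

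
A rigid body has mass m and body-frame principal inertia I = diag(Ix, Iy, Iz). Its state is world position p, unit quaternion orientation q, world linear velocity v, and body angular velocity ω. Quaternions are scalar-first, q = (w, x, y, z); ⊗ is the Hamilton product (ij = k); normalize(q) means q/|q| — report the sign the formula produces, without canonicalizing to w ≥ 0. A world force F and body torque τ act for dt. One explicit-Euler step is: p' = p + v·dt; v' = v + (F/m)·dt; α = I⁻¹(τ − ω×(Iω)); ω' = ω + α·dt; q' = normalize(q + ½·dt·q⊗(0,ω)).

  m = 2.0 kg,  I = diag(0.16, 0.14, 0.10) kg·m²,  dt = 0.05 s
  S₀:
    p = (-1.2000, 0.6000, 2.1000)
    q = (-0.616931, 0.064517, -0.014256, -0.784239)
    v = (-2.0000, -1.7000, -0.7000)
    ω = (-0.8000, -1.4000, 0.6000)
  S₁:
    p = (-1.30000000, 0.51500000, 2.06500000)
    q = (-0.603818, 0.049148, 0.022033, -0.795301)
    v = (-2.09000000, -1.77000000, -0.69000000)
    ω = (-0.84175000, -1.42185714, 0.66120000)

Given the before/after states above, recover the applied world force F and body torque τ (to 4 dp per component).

v₁ − v₀ = (-0.09000000, -0.07000000, 0.01000000)
m·(v₁−v₀)/dt = (-3.6000, -2.8000, 0.4000)
rate change Δω = (-0.04175000, -0.02185714, 0.06120000)
precession coupling = (0.0336, -0.0288, -0.0224)
I·α + gyro = (-0.1000, -0.0900, 0.1000)

F = (-3.6000, -2.8000, 0.4000)
τ = (-0.1000, -0.0900, 0.1000)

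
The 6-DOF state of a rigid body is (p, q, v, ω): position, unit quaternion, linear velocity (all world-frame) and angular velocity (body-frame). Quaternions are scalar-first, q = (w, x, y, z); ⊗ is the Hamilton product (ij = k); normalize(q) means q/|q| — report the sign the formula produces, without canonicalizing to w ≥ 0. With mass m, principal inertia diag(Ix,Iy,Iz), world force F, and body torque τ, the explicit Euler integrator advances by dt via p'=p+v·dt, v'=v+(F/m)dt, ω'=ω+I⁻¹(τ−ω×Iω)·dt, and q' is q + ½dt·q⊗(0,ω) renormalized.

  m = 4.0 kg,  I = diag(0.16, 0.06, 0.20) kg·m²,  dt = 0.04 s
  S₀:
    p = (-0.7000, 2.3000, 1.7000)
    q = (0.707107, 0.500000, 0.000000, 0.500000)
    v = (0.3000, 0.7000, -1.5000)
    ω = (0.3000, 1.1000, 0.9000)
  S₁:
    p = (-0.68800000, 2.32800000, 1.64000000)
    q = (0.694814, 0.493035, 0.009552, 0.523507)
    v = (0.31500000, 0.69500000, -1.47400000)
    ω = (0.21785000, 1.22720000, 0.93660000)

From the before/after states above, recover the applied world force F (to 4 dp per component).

v₁ − v₀ = (0.01500000, -0.00500000, 0.02600000)
m·(v₁−v₀)/dt = (1.5000, -0.5000, 2.6000)

F = (1.5000, -0.5000, 2.6000)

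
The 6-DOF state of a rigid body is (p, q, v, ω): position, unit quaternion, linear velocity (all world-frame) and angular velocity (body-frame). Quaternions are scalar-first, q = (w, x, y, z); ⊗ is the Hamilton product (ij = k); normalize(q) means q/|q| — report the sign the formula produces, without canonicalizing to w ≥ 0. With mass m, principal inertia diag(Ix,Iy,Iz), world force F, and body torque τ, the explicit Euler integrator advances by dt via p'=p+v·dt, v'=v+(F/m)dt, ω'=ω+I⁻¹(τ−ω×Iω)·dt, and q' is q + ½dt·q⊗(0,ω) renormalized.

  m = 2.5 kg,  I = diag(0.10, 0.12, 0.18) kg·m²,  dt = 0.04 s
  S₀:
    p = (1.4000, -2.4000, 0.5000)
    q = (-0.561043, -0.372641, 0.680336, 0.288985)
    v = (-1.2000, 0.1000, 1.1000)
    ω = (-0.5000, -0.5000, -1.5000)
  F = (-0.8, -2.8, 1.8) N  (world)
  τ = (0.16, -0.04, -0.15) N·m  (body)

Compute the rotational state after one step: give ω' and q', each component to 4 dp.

angular accel α = (1.1500, 0.1667, -0.8611)
new body rate ω' = (-0.4540, -0.4933, -1.5344)
2q̇ = q⊗(0,ω) = (0.5873250, -0.5954900, -0.4229325, 1.3680530)
q' = normalize(q + ½dt·q⊗(0,ω)) = (-0.5490, -0.3843, 0.6715, 0.3162)

ω' = (-0.4540, -0.4933, -1.5344)
q' = (-0.5490, -0.3843, 0.6715, 0.3162)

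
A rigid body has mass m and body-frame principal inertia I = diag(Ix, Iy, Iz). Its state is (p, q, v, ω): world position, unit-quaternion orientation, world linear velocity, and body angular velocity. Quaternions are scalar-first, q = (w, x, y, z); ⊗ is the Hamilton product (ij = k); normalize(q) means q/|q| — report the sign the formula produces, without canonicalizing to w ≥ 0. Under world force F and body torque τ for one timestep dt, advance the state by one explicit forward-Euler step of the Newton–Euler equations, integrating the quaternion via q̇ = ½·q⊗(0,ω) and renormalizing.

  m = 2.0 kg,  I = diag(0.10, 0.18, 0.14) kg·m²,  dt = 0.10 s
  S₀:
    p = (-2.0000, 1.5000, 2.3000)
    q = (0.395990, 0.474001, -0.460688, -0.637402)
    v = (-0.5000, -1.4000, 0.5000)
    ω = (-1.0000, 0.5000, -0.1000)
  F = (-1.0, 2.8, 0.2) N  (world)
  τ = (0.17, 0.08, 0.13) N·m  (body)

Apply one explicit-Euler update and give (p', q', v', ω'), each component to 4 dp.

p' = (-2.0500, 1.3600, 2.3500)
q' = (0.4273, 0.4717, -0.4159, -0.6495)
v' = (-0.5500, -1.2600, 0.5100)
ω' = (-0.8320, 0.5467, 0.0214)

gyro term ω×Iω = (0.0020, -0.0040, -0.0400)
α = I⁻¹(τ − ω×Iω) = (1.6800, 0.4667, 1.2143)
new body rate ω' = (-0.8320, 0.5467, 0.0214)
q⊗(0,ω) = (0.6406048, -0.0312202, 0.8827971, -0.2632865)
q' = normalize(q + ½dt·q⊗(0,ω)) = (0.4273, 0.4717, -0.4159, -0.6495)
p + v·dt = (-2.0500, 1.3600, 2.3500)
new velocity v' = (-0.5500, -1.2600, 0.5100)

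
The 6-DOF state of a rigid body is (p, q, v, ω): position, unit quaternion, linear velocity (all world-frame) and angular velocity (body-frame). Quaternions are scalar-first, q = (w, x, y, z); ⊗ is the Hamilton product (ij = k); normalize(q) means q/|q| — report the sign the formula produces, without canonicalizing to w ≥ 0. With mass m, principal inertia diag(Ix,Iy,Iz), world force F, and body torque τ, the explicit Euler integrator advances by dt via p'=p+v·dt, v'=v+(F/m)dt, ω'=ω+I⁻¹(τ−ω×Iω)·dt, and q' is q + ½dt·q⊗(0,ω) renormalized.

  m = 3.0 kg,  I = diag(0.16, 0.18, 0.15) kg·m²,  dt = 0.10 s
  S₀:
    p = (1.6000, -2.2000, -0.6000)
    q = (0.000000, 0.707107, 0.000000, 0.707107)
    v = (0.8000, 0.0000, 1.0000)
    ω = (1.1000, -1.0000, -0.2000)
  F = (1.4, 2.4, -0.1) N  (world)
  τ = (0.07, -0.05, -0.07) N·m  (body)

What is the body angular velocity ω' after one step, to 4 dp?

gyro term ω×Iω = (-0.0060, -0.0022, -0.0220)
α = I⁻¹(τ − ω×Iω) = (0.4750, -0.2656, -0.3200)
new body rate ω' = (1.1475, -1.0266, -0.2320)

ω' = (1.1475, -1.0266, -0.2320)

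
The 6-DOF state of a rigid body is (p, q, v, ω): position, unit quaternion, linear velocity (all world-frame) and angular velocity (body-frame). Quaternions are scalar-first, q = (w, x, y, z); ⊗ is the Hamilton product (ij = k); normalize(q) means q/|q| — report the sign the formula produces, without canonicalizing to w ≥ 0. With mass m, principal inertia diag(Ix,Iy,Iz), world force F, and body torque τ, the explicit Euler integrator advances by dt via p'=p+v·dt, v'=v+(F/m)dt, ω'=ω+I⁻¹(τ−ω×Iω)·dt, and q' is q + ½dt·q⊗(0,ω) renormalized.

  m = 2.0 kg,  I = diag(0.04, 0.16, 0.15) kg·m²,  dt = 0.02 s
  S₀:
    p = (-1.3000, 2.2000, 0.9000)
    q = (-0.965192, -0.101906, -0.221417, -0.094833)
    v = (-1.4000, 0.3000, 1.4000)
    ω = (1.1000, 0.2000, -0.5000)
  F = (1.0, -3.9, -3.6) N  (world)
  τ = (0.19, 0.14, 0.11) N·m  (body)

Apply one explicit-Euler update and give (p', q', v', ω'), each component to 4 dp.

precession coupling ω×(Iω) = (0.0010, 0.0605, 0.0264)
angular accel α = (4.7250, 0.4969, 0.5573)
new body rate ω' = (1.1945, 0.2099, -0.4889)
2q̇ = q⊗(0,ω) = (0.1089635, -0.9320361, -0.3483077, 0.7057735)
q' = normalize(q + ½dt·q⊗(0,ω)) = (-0.9640, -0.1112, -0.2249, -0.0878)
p' = p + v·dt = (-1.3280, 2.2060, 0.9280)
v + (F/m)dt = (-1.3900, 0.2610, 1.3640)

p' = (-1.3280, 2.2060, 0.9280)
q' = (-0.9640, -0.1112, -0.2249, -0.0878)
v' = (-1.3900, 0.2610, 1.3640)
ω' = (1.1945, 0.2099, -0.4889)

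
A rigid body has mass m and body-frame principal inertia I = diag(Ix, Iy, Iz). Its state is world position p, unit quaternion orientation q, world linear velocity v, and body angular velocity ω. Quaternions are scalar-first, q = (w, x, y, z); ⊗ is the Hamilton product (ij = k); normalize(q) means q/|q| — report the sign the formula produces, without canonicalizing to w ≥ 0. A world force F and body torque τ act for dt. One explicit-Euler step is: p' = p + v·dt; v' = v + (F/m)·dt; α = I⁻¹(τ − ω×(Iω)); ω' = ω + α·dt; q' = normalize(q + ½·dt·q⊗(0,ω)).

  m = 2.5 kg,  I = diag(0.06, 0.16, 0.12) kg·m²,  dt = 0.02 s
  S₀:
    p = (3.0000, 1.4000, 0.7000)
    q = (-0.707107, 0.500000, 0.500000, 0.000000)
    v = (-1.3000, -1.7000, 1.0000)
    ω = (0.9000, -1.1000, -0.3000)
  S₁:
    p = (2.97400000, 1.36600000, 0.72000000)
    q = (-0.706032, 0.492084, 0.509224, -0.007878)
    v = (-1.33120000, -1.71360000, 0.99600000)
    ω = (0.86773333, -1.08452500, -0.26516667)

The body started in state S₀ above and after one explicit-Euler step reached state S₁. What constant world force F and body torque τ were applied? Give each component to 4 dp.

velocity change Δv = (-0.03120000, -0.01360000, -0.00400000)
m·(v₁−v₀)/dt = (-3.9000, -1.7000, -0.5000)
ω₁ − ω₀ = (-0.03226667, 0.01547500, 0.03483333)
gyro term ω₀×Iω₀ = (-0.0132, 0.0162, -0.0990)
τ = I·(Δω/dt) + ω₀×(Iω₀) = (-0.1100, 0.1400, 0.1100)

F = (-3.9000, -1.7000, -0.5000)
τ = (-0.1100, 0.1400, 0.1100)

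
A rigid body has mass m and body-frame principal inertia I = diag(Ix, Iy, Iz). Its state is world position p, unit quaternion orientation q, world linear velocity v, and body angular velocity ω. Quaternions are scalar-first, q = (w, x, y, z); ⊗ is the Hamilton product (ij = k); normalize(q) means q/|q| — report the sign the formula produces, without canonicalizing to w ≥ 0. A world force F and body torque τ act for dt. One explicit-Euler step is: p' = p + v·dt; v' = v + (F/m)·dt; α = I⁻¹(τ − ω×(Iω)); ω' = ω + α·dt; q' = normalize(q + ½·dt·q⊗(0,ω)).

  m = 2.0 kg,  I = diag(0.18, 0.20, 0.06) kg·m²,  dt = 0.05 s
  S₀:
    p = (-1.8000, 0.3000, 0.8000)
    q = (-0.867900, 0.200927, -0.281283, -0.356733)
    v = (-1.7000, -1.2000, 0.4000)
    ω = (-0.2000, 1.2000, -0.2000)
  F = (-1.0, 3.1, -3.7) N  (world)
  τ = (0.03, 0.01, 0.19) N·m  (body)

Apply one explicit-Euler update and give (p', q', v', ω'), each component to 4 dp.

p' = (-1.8850, 0.2400, 0.8200)
q' = (-0.8598, 0.2173, -0.3044, -0.3476)
v' = (-1.7250, -1.1225, 0.3075)
ω' = (-0.2010, 1.2013, -0.0377)

a = F/m = (-0.5000, 1.5500, -1.8500)
p' = p + v·dt = (-1.8850, 0.2400, 0.8200)
v + (F/m)dt = (-1.7250, -1.1225, 0.3075)
ω×(Iω) gyroscopic = (0.0336, 0.0048, -0.0048)
α = I⁻¹(τ − ω×Iω) = (-0.0200, 0.0260, 3.2467)
ω' = ω + α·dt = (-0.2010, 1.2013, -0.0377)
2q̇ = q⊗(0,ω) = (0.3063784, 0.6579162, -0.9299480, 0.3584358)
q' = normalize(q + ½dt·q⊗(0,ω)) = (-0.8598, 0.2173, -0.3044, -0.3476)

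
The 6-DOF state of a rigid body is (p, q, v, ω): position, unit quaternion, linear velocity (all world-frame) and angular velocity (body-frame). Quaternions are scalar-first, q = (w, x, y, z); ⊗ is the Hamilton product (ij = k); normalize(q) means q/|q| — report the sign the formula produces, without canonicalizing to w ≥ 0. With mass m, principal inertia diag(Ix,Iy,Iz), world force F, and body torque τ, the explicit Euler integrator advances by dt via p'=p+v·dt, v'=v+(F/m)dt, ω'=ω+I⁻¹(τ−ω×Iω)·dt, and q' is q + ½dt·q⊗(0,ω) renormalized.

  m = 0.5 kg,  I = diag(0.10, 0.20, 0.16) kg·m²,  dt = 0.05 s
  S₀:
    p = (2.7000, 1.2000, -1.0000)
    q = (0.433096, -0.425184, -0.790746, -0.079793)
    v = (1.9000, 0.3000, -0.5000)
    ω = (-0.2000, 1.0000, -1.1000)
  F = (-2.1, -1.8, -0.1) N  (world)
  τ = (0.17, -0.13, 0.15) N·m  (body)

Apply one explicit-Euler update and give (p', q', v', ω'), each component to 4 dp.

p' = (2.7950, 1.2150, -1.0250)
q' = (0.4482, -0.4033, -0.7907, -0.1062)
v' = (1.6900, 0.1200, -0.5100)
ω' = (-0.1370, 0.9708, -1.0469)

precession coupling ω×(Iω) = (0.0440, -0.0132, -0.0200)
(τ − ω×Iω)/I = (1.2600, -0.5840, 1.0625)
new body rate ω' = (-0.1370, 0.9708, -1.0469)
q⊗(0,ω) = (0.6179369, 0.8629944, -0.0186478, -1.0597388)
q' = normalize(q + ½dt·q⊗(0,ω)) = (0.4482, -0.4033, -0.7907, -0.1062)
a = F/m = (-4.2000, -3.6000, -0.2000)
p + v·dt = (2.7950, 1.2150, -1.0250)
v' = v + a·dt = (1.6900, 0.1200, -0.5100)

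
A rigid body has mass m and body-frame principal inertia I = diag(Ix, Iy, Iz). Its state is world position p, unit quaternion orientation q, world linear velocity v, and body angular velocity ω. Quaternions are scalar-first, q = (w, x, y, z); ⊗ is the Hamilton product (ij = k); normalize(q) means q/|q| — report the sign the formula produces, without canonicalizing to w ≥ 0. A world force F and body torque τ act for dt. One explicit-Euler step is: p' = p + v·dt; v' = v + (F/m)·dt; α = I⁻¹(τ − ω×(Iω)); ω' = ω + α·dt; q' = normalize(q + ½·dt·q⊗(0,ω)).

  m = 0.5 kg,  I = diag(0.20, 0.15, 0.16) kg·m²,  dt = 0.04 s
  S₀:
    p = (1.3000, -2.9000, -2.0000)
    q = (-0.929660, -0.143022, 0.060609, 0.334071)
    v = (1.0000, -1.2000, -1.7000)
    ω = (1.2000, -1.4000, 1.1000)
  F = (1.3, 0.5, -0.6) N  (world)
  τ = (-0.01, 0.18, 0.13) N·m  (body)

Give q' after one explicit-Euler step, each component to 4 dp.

q⊗(0,ω) = (-0.1109991, -0.5812227, 1.8597334, -0.8951260)
updated quaternion q' = (-0.9310, -0.1545, 0.0977, 0.3159)

q' = (-0.9310, -0.1545, 0.0977, 0.3159)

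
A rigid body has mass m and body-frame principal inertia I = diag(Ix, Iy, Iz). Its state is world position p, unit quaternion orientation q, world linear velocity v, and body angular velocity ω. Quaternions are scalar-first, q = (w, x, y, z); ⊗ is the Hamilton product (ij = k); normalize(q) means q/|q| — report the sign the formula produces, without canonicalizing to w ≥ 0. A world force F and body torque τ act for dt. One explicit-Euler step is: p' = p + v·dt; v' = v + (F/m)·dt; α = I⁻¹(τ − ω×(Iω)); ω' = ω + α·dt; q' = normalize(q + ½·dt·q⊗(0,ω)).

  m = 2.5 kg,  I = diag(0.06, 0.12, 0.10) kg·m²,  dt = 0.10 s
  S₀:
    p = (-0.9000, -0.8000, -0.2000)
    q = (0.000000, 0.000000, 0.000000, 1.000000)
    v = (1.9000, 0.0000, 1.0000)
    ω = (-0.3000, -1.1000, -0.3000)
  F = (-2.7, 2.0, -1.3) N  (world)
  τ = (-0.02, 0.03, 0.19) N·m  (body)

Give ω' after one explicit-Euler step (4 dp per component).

precession coupling ω×(Iω) = (-0.0066, -0.0036, 0.0198)
angular accel α = (-0.2233, 0.2800, 1.7020)
new body rate ω' = (-0.3223, -1.0720, -0.1298)

ω' = (-0.3223, -1.0720, -0.1298)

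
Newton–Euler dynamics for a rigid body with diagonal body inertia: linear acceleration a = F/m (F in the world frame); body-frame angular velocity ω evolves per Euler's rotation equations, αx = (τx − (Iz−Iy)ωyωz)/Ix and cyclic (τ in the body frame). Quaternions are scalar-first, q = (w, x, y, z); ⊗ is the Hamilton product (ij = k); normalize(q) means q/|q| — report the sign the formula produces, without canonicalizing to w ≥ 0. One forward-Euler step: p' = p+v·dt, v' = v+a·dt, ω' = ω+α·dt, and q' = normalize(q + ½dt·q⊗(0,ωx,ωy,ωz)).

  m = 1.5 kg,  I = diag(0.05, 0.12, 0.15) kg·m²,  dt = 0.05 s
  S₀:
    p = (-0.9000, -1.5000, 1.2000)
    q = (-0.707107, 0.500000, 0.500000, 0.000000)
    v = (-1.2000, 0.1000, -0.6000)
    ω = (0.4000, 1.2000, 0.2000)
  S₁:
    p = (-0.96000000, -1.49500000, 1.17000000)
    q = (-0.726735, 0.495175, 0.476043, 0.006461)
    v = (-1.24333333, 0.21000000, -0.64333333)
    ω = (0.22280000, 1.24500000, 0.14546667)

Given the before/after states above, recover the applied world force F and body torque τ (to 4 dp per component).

F = (-1.3000, 3.3000, -1.3000)
τ = (-0.1700, 0.1000, -0.1300)

velocity change Δv = (-0.04333333, 0.11000000, -0.04333333)
applied force F = (-1.3000, 3.3000, -1.3000)
ω₁ − ω₀ = (-0.17720000, 0.04500000, -0.05453333)
τ = I·(Δω/dt) + ω₀×(Iω₀) = (-0.1700, 0.1000, -0.1300)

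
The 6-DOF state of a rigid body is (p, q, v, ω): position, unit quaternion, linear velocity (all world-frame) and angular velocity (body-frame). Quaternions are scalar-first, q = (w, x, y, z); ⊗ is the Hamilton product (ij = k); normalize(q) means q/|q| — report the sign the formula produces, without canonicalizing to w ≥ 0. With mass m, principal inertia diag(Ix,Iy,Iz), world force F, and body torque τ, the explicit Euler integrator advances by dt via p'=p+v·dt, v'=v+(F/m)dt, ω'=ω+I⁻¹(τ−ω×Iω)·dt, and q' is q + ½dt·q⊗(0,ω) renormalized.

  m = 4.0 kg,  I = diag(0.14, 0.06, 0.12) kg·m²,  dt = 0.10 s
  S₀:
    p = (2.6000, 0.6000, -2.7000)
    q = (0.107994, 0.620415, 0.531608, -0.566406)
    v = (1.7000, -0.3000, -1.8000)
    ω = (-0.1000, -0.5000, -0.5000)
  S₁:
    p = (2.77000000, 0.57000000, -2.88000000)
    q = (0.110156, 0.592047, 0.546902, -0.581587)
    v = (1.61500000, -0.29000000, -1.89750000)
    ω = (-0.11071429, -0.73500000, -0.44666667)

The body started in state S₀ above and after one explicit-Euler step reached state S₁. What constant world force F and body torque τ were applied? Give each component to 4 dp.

v₁ − v₀ = (-0.08500000, 0.01000000, -0.09750000)
m·(v₁−v₀)/dt = (-3.4000, 0.4000, -3.9000)
ω₁ − ω₀ = (-0.01071429, -0.23500000, 0.05333333)
gyro term ω₀×Iω₀ = (0.0150, 0.0010, -0.0040)
applied torque τ = (0.0000, -0.1400, 0.0600)

F = (-3.4000, 0.4000, -3.9000)
τ = (0.0000, -0.1400, 0.0600)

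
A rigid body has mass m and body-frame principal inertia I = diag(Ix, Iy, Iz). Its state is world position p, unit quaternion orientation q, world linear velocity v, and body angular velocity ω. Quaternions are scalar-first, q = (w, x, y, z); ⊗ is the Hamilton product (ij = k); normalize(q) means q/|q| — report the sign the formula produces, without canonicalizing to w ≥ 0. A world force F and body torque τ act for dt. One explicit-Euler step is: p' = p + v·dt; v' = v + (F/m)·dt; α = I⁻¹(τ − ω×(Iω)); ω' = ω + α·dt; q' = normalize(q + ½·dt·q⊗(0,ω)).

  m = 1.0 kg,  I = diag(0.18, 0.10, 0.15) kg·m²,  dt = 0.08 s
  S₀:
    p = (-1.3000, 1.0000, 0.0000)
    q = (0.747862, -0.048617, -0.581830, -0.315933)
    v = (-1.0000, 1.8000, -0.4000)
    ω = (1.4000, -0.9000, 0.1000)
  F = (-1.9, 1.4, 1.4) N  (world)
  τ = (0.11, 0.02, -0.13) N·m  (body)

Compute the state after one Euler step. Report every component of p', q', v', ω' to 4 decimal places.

a = F/m = (-1.9000, 1.4000, 1.4000)
p' = p + v·dt = (-1.3800, 1.1440, -0.0320)
v + (F/m)dt = (-1.1520, 1.9120, -0.2880)
angular accel α = (0.6361, 0.1580, -1.5387)
new body rate ω' = (1.4509, -0.8874, -0.0231)
Hamilton product q⊗(0,ω) = (-0.4239899, 0.7044841, -1.1105203, 0.9331035)
q + ½dt·q⊗(0,ω), renormalized = (0.7293, -0.0204, -0.6249, -0.2780)

p' = (-1.3800, 1.1440, -0.0320)
q' = (0.7293, -0.0204, -0.6249, -0.2780)
v' = (-1.1520, 1.9120, -0.2880)
ω' = (1.4509, -0.8874, -0.0231)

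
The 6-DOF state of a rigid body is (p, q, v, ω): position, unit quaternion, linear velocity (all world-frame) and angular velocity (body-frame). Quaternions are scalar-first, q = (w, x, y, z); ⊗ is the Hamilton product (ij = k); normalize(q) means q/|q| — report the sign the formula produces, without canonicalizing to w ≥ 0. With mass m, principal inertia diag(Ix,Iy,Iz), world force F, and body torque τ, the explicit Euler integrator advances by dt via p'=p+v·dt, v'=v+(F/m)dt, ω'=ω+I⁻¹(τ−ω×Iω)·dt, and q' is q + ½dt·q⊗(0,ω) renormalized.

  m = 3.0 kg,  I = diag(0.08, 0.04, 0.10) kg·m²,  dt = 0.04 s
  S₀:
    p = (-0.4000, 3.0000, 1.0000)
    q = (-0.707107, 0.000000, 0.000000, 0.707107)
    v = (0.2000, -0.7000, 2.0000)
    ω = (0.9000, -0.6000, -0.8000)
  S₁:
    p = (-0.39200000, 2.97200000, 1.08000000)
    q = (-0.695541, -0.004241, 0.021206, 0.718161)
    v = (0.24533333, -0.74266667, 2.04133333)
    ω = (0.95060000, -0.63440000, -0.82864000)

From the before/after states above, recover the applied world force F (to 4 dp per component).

F = (3.4000, -3.2000, 3.1000)

v₁ − v₀ = (0.04533333, -0.04266667, 0.04133333)
applied force F = (3.4000, -3.2000, 3.1000)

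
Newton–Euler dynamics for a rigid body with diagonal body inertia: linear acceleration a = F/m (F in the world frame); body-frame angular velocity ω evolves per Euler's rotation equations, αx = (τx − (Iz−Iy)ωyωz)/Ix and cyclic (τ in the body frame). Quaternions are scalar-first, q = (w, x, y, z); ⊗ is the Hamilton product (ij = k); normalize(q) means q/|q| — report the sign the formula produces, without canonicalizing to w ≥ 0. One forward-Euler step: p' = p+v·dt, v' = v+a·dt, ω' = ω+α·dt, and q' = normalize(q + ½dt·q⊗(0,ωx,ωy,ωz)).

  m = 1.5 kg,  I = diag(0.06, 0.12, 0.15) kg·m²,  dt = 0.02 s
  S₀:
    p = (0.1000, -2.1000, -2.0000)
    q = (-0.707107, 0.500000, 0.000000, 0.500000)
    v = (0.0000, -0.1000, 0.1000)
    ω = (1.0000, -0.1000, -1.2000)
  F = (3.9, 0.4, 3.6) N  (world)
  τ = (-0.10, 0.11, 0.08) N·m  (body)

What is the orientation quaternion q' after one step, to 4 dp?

Hamilton product q⊗(0,ω) = (0.1000000, -0.6571070, 1.1707107, 0.7985284)
updated quaternion q' = (-0.7060, 0.4934, 0.0117, 0.5079)

q' = (-0.7060, 0.4934, 0.0117, 0.5079)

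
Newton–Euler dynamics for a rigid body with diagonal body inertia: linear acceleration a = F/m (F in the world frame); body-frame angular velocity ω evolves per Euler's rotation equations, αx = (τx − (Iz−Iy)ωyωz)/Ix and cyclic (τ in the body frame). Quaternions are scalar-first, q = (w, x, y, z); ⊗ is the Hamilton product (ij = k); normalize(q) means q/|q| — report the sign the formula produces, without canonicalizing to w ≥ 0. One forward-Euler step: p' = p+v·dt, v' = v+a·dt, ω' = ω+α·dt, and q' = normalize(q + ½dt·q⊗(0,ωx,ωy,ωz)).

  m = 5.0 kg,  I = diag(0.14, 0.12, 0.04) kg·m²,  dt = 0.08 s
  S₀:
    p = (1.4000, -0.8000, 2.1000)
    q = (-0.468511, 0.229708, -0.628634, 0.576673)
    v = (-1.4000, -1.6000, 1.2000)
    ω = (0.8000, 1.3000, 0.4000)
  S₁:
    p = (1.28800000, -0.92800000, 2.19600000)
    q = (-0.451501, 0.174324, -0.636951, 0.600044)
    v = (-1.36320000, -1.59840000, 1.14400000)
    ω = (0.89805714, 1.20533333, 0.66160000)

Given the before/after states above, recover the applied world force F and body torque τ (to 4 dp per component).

Δv = v₁−v₀ = (0.03680000, 0.00160000, -0.05600000)
m·(v₁−v₀)/dt = (2.3000, 0.1000, -3.5000)
rate change Δω = (0.09805714, -0.09466667, 0.26160000)
ω₀×(Iω₀) = (-0.0416, 0.0320, -0.0208)
applied torque τ = (0.1300, -0.1100, 0.1100)

F = (2.3000, 0.1000, -3.5000)
τ = (0.1300, -0.1100, 0.1100)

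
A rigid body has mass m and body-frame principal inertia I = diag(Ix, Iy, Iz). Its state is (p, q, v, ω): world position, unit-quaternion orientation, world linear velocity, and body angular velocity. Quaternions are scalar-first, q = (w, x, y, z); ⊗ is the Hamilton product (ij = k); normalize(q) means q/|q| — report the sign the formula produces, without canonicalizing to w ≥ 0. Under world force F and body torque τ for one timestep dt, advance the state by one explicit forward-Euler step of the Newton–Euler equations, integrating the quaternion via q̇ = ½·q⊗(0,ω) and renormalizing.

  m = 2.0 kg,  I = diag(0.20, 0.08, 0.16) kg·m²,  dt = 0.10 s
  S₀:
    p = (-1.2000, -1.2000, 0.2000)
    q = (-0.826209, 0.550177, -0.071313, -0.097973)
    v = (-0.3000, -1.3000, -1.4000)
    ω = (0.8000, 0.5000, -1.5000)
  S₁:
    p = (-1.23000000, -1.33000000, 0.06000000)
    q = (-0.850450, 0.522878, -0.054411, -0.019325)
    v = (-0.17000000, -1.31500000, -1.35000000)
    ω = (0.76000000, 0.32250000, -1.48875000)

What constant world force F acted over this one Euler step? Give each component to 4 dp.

F = (2.6000, -0.3000, 1.0000)

velocity change Δv = (0.13000000, -0.01500000, 0.05000000)
m·(v₁−v₀)/dt = (2.6000, -0.3000, 1.0000)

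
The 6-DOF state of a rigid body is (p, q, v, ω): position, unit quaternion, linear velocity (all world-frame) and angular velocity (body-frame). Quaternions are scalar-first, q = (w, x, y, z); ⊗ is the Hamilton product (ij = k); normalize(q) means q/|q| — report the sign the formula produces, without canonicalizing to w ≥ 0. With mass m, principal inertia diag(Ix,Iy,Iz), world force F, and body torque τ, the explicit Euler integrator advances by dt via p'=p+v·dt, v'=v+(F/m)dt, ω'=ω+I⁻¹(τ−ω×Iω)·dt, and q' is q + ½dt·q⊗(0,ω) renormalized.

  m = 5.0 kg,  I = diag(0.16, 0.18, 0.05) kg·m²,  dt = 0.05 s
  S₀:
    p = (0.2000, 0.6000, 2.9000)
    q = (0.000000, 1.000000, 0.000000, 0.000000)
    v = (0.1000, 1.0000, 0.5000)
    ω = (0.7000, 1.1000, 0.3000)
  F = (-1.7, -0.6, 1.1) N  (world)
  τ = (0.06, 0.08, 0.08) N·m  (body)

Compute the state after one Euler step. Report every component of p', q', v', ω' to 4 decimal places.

p' = (0.2050, 0.6500, 2.9250)
q' = (-0.0175, 0.9994, -0.0075, 0.0275)
v' = (0.0830, 0.9940, 0.5110)
ω' = (0.7322, 1.1158, 0.3646)

a = F/m = (-0.3400, -0.1200, 0.2200)
new position p' = (0.2050, 0.6500, 2.9250)
v' = v + a·dt = (0.0830, 0.9940, 0.5110)
α = I⁻¹(τ − ω×Iω) = (0.6431, 0.3161, 1.2920)
new body rate ω' = (0.7322, 1.1158, 0.3646)
2q̇ = q⊗(0,ω) = (-0.7000000, 0.0000000, -0.3000000, 1.1000000)
updated quaternion q' = (-0.0175, 0.9994, -0.0075, 0.0275)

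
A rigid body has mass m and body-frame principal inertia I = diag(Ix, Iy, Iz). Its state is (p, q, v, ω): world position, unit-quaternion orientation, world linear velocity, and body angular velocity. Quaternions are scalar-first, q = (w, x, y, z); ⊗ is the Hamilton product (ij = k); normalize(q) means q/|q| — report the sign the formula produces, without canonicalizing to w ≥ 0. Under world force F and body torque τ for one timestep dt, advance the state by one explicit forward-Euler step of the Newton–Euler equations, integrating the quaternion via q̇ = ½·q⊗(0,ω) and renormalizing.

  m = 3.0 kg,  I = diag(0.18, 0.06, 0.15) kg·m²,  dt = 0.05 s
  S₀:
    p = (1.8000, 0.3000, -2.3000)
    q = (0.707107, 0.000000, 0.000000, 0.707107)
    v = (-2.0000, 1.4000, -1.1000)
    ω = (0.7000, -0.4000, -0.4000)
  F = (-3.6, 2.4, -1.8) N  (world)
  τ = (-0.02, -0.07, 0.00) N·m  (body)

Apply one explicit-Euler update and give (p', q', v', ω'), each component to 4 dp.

a = (-1.2000, 0.8000, -0.6000)
p + v·dt = (1.7000, 0.3700, -2.3550)
v + (F/m)dt = (-2.0600, 1.4400, -1.1300)
precession coupling ω×(Iω) = (0.0144, -0.0084, 0.0336)
angular accel α = (-0.1911, -1.0267, -0.2240)
ω' = ω + α·dt = (0.6904, -0.4513, -0.4112)
2q̇ = q⊗(0,ω) = (0.2828428, 0.7778177, 0.2121321, -0.2828428)
q' = normalize(q + ½dt·q⊗(0,ω)) = (0.7140, 0.0194, 0.0053, 0.6999)

p' = (1.7000, 0.3700, -2.3550)
q' = (0.7140, 0.0194, 0.0053, 0.6999)
v' = (-2.0600, 1.4400, -1.1300)
ω' = (0.6904, -0.4513, -0.4112)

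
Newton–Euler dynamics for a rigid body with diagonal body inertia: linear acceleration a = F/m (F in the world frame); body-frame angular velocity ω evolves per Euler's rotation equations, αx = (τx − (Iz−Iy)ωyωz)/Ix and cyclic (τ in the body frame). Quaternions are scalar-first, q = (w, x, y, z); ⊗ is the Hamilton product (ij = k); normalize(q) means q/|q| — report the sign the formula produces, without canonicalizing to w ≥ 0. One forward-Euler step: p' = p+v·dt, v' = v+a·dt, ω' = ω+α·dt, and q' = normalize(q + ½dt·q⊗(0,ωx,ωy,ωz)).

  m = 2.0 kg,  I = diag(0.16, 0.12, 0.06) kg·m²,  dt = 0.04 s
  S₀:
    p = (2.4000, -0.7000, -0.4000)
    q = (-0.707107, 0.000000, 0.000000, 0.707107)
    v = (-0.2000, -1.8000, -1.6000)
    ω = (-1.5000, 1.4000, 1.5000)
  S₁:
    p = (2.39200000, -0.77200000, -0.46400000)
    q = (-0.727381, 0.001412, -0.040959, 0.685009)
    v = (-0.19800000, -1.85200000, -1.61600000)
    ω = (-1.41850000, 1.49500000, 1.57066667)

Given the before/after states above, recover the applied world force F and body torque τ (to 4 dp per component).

velocity change Δv = (0.00200000, -0.05200000, -0.01600000)
m·(v₁−v₀)/dt = (0.1000, -2.6000, -0.8000)
ω₁ − ω₀ = (0.08150000, 0.09500000, 0.07066667)
applied torque τ = (0.2000, 0.0600, 0.1900)

F = (0.1000, -2.6000, -0.8000)
τ = (0.2000, 0.0600, 0.1900)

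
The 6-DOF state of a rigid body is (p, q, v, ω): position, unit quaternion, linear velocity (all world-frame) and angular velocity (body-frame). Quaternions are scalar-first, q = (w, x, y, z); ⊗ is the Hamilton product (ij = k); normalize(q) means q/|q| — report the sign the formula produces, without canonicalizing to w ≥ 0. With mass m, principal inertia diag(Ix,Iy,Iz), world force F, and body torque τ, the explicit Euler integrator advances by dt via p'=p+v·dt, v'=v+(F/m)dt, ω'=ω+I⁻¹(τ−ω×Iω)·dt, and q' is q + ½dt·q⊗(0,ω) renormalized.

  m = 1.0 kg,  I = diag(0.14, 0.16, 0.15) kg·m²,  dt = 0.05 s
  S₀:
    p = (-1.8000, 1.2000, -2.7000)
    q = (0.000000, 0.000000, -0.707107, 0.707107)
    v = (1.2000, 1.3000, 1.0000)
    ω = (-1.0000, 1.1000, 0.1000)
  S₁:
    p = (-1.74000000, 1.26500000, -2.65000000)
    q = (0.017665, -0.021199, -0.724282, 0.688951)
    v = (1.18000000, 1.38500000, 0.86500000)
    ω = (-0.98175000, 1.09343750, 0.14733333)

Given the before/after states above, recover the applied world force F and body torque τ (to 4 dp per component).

velocity change Δv = (-0.02000000, 0.08500000, -0.13500000)
F = m·Δv/dt = (-0.4000, 1.7000, -2.7000)
ω₁ − ω₀ = (0.01825000, -0.00656250, 0.04733333)
precession coupling = (-0.0011, 0.0010, -0.0220)
I·α + gyro = (0.0500, -0.0200, 0.1200)

F = (-0.4000, 1.7000, -2.7000)
τ = (0.0500, -0.0200, 0.1200)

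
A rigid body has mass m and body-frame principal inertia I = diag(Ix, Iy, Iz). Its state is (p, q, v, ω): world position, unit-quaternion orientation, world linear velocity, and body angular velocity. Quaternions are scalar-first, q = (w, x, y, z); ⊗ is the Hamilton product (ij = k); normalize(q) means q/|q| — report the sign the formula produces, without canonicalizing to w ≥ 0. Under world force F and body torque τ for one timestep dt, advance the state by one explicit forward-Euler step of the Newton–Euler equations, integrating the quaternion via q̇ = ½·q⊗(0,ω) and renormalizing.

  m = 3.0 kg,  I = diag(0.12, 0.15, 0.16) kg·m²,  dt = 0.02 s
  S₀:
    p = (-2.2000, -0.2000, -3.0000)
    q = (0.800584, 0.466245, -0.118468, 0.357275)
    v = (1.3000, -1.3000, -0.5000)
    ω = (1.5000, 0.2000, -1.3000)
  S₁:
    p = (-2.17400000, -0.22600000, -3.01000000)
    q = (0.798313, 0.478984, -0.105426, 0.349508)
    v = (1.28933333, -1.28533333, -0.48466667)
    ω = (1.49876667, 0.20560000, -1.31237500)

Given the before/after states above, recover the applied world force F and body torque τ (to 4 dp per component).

F = (-1.6000, 2.2000, 2.3000)
τ = (-0.0100, 0.1200, -0.0900)

Δω = ω₁−ω₀ = (-0.00123333, 0.00560000, -0.01237500)
precession coupling = (-0.0026, 0.0780, 0.0090)
τ = I·(Δω/dt) + ω₀×(Iω₀) = (-0.0100, 0.1200, -0.0900)
v₁ − v₀ = (-0.01066667, 0.01466667, 0.01533333)
applied force F = (-1.6000, 2.2000, 2.3000)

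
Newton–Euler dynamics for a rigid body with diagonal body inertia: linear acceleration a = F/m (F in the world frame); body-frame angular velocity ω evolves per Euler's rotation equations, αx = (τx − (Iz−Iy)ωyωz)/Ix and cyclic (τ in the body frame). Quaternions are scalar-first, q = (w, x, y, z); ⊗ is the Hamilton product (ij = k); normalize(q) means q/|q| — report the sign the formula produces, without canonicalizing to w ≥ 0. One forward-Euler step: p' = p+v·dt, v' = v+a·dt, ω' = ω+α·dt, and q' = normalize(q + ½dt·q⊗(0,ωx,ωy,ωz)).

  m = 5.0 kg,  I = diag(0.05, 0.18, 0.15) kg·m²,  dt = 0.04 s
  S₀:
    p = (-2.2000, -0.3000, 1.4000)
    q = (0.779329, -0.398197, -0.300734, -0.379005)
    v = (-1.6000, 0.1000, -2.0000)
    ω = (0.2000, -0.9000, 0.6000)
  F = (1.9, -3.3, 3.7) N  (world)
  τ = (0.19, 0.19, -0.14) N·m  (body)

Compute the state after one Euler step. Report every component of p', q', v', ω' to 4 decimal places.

a = F/m = (0.3800, -0.6600, 0.7400)
new position p' = (-2.2640, -0.2960, 1.3200)
new velocity v' = (-1.5848, 0.0736, -1.9704)
angular accel α = (3.4760, 1.1222, -0.7773)
ω + α·dt = (0.3390, -0.8551, 0.5689)
q⊗(0,ω) = (0.0363818, -0.3656791, -0.5382789, 0.8861215)
q' = normalize(q + ½dt·q⊗(0,ω)) = (0.7799, -0.4054, -0.3114, -0.3612)

p' = (-2.2640, -0.2960, 1.3200)
q' = (0.7799, -0.4054, -0.3114, -0.3612)
v' = (-1.5848, 0.0736, -1.9704)
ω' = (0.3390, -0.8551, 0.5689)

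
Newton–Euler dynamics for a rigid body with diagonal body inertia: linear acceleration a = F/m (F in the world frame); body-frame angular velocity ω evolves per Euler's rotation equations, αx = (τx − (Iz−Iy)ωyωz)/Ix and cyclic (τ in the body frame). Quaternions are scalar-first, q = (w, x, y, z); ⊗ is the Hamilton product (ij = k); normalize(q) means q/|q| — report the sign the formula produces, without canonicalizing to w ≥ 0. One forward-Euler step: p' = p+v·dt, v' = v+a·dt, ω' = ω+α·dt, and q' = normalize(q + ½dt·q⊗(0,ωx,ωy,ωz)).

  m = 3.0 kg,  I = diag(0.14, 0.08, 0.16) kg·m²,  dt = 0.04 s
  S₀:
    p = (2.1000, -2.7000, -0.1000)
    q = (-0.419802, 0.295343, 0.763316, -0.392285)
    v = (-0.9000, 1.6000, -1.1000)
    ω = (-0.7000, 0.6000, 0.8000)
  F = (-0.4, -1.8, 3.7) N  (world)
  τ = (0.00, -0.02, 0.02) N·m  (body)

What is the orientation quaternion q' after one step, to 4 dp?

q' = (-0.4184, 0.3180, 0.7588, -0.3847)

q⊗(0,ω) = (0.0625785, 1.1398852, -0.2135561, 0.3756854)
updated quaternion q' = (-0.4184, 0.3180, 0.7588, -0.3847)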